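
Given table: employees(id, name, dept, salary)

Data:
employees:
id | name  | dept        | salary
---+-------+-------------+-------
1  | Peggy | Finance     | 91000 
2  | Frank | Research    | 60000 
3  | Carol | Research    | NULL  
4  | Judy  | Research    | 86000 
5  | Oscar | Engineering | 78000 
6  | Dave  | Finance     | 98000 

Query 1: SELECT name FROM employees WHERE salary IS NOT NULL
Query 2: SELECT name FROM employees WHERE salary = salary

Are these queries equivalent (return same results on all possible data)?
Yes, equivalent

Both queries return: [('Dave',), ('Frank',), ('Judy',), ('Oscar',), ('Peggy',)]

Reason: IS NOT NULL vs self-equality (both exclude NULLs)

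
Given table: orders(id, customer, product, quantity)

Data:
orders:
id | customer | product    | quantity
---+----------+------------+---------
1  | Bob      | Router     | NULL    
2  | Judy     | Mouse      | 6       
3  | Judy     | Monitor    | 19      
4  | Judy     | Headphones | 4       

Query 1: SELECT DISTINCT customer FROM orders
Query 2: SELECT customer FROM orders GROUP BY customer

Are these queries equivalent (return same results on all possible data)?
Yes, equivalent

Both queries return: [('Bob',), ('Judy',)]

Reason: Both get unique customers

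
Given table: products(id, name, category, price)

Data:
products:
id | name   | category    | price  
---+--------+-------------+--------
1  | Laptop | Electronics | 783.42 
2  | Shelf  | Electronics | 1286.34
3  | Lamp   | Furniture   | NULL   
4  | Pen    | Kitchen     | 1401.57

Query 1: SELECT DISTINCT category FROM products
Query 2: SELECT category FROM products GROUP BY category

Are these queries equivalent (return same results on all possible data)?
Yes, equivalent

Both queries return: [('Electronics',), ('Furniture',), ('Kitchen',)]

Reason: Both get unique categorys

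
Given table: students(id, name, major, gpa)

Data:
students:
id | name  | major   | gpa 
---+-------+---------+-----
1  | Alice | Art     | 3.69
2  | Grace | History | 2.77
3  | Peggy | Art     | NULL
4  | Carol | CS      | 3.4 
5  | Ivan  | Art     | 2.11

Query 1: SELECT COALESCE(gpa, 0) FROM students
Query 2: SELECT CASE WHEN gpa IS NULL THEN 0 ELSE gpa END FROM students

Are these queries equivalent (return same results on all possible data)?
Yes, equivalent

Both queries return: [(0,), (2.11,), (2.77,), (3.4,), (3.69,)]

Reason: COALESCE vs CASE for NULL handling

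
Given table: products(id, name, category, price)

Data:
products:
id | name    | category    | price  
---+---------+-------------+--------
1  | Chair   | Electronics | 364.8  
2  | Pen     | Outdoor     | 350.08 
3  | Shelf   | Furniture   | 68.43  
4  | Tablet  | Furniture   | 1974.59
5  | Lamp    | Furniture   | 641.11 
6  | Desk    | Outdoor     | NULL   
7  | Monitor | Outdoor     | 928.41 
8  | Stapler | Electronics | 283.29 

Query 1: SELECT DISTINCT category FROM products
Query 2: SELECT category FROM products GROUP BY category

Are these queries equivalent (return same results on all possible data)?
Yes, equivalent

Both queries return: [('Electronics',), ('Furniture',), ('Outdoor',)]

Reason: Both get unique categorys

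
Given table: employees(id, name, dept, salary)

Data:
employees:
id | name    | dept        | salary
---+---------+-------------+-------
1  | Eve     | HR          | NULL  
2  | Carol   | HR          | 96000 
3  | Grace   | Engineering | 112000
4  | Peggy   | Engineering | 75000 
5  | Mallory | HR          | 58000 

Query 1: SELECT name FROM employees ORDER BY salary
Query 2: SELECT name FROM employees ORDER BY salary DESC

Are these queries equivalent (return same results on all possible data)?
No, not equivalent

Query 1 returns: [('Eve',), ('Mallory',), ('Peggy',), ('Carol',), ('Grace',)]
Query 2 returns: [('Grace',), ('Carol',), ('Peggy',), ('Mallory',), ('Eve',)]

Reason: ASC vs DESC gives opposite ordering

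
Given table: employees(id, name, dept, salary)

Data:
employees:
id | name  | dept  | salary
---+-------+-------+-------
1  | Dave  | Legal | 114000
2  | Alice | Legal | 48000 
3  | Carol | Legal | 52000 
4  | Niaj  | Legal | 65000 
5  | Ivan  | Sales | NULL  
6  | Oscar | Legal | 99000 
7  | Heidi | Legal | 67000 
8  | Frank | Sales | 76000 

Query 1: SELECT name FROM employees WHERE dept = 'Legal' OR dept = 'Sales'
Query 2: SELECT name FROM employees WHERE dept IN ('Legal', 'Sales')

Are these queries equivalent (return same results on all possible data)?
Yes, equivalent

Both queries return: [('Alice',), ('Carol',), ('Dave',), ('Frank',), ('Heidi',), ('Ivan',), ('Niaj',), ('Oscar',)]

Reason: OR vs IN are equivalent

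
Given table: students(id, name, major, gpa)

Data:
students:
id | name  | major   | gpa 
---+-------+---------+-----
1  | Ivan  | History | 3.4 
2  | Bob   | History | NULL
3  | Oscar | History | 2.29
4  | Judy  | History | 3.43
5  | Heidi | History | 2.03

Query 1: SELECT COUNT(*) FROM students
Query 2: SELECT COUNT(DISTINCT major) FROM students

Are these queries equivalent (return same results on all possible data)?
No, not equivalent

Query 1 returns: [(5,)]
Query 2 returns: [(1,)]

Reason: COUNT(*) counts rows, COUNT(DISTINCT major) counts unique majors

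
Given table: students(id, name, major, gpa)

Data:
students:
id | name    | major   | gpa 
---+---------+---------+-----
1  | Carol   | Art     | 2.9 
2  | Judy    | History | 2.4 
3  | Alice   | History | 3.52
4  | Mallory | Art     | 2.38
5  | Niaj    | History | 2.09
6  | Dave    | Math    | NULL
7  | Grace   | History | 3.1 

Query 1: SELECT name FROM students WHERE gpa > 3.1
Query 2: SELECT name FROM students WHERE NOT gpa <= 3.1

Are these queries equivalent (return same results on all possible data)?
Yes, equivalent

Both queries return: [('Alice',)]

Reason: Both filter gpa > 3.1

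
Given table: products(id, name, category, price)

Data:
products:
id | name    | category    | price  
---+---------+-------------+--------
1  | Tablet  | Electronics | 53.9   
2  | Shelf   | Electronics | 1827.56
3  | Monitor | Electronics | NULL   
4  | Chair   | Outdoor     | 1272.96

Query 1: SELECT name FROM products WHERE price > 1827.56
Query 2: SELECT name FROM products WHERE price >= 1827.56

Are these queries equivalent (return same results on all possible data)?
No, not equivalent

Query 1 returns: []
Query 2 returns: [('Shelf',)]

Reason: > vs >= gives different results when price = 1827.56 exists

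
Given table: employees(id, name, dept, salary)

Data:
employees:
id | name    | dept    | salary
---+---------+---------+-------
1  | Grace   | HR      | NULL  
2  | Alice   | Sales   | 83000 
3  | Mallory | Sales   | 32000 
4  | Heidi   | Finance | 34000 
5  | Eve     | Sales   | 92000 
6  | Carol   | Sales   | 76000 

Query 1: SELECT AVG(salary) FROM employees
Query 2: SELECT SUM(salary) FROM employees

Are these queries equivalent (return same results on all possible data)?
No, not equivalent

Query 1 returns: [(63400.0,)]
Query 2 returns: [(317000,)]

Reason: AVG vs SUM give different aggregate values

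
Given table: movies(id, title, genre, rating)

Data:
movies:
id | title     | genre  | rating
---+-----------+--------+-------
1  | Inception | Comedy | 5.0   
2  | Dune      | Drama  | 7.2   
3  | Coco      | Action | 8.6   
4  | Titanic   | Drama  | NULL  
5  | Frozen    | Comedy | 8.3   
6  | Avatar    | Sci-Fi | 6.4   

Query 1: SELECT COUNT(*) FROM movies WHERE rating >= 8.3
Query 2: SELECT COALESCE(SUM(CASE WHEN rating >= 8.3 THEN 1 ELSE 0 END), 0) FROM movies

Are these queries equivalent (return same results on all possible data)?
Yes, equivalent

Both queries return: [(2,)]

Reason: COUNT with WHERE vs conditional SUM (COALESCE handles empty-table NULL)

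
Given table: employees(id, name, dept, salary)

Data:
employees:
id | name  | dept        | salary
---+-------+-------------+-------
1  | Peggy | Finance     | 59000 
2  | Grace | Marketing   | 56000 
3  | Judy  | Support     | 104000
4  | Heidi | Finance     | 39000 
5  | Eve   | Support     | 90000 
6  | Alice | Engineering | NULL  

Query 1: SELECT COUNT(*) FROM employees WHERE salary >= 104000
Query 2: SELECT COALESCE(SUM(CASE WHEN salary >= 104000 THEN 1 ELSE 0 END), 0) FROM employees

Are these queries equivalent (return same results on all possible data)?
Yes, equivalent

Both queries return: [(1,)]

Reason: COUNT with WHERE vs conditional SUM (COALESCE handles empty-table NULL)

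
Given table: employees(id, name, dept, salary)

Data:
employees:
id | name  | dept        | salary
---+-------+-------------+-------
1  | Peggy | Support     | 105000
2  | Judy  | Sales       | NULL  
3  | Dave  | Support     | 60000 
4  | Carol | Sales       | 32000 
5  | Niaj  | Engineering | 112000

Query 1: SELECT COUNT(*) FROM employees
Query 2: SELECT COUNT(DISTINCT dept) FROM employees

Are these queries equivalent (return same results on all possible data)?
No, not equivalent

Query 1 returns: [(5,)]
Query 2 returns: [(3,)]

Reason: COUNT(*) counts rows, COUNT(DISTINCT dept) counts unique depts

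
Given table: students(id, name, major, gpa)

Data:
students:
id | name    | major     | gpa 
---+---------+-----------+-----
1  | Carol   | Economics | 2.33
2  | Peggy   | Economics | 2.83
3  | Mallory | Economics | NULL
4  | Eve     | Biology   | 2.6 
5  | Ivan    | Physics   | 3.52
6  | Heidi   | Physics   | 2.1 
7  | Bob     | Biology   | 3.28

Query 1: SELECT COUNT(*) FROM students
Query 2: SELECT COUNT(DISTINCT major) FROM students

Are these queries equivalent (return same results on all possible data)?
No, not equivalent

Query 1 returns: [(7,)]
Query 2 returns: [(3,)]

Reason: COUNT(*) counts rows, COUNT(DISTINCT major) counts unique majors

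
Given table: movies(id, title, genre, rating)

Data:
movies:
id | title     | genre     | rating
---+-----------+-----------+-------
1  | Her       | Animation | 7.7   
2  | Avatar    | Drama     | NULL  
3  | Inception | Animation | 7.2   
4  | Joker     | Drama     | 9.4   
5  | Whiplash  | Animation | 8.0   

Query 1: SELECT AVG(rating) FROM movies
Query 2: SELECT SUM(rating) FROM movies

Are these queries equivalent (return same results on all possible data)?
No, not equivalent

Query 1 returns: [(8.075,)]
Query 2 returns: [(32.3,)]

Reason: AVG vs SUM give different aggregate values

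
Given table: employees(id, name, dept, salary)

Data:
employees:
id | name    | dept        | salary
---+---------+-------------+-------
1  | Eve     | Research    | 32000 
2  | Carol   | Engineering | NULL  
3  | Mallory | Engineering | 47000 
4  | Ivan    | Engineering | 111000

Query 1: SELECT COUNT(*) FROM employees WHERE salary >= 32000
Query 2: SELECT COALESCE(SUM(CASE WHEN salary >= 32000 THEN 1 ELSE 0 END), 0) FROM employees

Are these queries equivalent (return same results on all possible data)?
Yes, equivalent

Both queries return: [(3,)]

Reason: COUNT with WHERE vs conditional SUM (COALESCE handles empty-table NULL)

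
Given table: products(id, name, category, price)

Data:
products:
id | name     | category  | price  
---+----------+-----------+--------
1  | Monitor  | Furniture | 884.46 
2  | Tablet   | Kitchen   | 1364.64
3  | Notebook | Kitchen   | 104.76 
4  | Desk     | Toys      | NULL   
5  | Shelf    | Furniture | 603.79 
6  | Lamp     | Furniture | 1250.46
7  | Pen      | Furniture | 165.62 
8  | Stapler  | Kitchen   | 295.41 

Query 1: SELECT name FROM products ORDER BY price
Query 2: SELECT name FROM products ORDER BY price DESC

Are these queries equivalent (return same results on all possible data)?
No, not equivalent

Query 1 returns: [('Desk',), ('Notebook',), ('Pen',), ('Stapler',), ('Shelf',), ('Monitor',), ('Lamp',), ('Tablet',)]
Query 2 returns: [('Tablet',), ('Lamp',), ('Monitor',), ('Shelf',), ('Stapler',), ('Pen',), ('Notebook',), ('Desk',)]

Reason: ASC vs DESC gives opposite ordering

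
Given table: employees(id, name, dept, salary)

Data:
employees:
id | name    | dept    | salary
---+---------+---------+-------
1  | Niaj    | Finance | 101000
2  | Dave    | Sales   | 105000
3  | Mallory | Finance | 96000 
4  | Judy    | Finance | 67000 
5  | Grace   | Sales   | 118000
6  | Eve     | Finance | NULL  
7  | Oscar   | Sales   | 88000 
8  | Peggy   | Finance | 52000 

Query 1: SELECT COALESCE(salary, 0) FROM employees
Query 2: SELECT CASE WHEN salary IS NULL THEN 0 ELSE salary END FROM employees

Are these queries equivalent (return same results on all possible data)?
Yes, equivalent

Both queries return: [(0,), (52000,), (67000,), (88000,), (96000,), (101000,), (105000,), (118000,)]

Reason: COALESCE vs CASE for NULL handling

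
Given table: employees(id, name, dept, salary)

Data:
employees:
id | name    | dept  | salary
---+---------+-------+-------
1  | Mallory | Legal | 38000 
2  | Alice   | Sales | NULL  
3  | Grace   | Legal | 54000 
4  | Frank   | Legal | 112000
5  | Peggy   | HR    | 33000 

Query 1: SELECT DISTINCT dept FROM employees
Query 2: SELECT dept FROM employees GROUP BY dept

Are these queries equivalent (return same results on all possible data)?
Yes, equivalent

Both queries return: [('HR',), ('Legal',), ('Sales',)]

Reason: Both get unique depts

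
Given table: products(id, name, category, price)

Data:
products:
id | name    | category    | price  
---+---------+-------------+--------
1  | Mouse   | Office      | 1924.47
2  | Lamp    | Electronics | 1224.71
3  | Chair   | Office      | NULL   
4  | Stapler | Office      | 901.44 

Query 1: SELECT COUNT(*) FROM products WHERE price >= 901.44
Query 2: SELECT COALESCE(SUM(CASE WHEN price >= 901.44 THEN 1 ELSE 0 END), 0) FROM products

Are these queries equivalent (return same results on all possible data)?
Yes, equivalent

Both queries return: [(3,)]

Reason: COUNT with WHERE vs conditional SUM (COALESCE handles empty-table NULL)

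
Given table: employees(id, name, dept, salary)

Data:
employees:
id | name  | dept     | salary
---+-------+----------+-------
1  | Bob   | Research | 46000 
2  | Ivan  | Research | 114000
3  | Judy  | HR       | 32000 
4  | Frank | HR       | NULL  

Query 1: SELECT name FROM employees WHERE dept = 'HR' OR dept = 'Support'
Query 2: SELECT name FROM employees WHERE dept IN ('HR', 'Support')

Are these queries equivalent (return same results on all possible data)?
Yes, equivalent

Both queries return: [('Frank',), ('Judy',)]

Reason: OR vs IN are equivalent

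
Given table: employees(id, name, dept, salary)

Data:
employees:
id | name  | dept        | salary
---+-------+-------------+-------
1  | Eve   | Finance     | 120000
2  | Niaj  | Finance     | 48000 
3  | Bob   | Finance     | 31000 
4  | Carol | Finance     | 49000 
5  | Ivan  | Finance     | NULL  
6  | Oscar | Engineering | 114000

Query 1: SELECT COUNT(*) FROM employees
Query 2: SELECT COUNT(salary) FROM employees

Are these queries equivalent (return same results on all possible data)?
No, not equivalent

Query 1 returns: [(6,)]
Query 2 returns: [(5,)]

Reason: COUNT(*) includes NULLs, COUNT(column) excludes them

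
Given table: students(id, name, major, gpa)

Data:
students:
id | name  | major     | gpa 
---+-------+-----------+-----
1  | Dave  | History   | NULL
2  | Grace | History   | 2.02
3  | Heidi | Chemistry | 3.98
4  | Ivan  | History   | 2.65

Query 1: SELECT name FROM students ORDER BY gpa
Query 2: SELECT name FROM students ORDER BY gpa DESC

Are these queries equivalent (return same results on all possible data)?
No, not equivalent

Query 1 returns: [('Dave',), ('Grace',), ('Ivan',), ('Heidi',)]
Query 2 returns: [('Heidi',), ('Ivan',), ('Grace',), ('Dave',)]

Reason: ASC vs DESC gives opposite ordering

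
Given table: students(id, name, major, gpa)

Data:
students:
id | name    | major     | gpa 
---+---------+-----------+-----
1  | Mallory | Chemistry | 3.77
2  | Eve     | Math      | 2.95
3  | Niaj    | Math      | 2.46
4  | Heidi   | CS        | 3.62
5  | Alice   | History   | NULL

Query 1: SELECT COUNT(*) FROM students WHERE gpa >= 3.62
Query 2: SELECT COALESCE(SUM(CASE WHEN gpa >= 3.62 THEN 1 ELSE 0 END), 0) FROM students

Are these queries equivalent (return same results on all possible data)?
Yes, equivalent

Both queries return: [(2,)]

Reason: COUNT with WHERE vs conditional SUM (COALESCE handles empty-table NULL)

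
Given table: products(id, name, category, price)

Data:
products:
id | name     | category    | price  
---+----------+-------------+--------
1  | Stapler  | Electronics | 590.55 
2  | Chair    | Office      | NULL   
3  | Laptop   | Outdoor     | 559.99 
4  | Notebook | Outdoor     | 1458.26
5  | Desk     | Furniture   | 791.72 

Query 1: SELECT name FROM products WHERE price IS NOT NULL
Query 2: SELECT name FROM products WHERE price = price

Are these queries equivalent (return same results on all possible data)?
Yes, equivalent

Both queries return: [('Desk',), ('Laptop',), ('Notebook',), ('Stapler',)]

Reason: IS NOT NULL vs self-equality (both exclude NULLs)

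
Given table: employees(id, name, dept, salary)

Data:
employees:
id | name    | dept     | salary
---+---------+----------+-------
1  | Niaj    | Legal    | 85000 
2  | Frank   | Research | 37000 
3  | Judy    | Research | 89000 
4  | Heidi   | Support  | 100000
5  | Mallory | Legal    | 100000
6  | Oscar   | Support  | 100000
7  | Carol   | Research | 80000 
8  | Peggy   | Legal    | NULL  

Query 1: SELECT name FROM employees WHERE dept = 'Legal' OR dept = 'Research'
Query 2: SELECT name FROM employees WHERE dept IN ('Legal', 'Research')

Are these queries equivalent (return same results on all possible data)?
Yes, equivalent

Both queries return: [('Carol',), ('Frank',), ('Judy',), ('Mallory',), ('Niaj',), ('Peggy',)]

Reason: OR vs IN are equivalent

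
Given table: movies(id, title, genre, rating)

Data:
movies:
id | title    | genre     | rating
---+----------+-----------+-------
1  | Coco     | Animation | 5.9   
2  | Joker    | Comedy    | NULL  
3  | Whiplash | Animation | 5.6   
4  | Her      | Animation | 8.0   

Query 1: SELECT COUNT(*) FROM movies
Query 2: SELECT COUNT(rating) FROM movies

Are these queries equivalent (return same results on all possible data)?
No, not equivalent

Query 1 returns: [(4,)]
Query 2 returns: [(3,)]

Reason: COUNT(*) includes NULLs, COUNT(column) excludes them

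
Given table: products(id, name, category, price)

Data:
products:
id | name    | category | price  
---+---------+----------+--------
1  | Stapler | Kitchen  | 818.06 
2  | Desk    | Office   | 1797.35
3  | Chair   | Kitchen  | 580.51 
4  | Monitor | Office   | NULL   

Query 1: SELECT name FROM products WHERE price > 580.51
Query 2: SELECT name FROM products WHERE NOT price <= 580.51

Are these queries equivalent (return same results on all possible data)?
Yes, equivalent

Both queries return: [('Desk',), ('Stapler',)]

Reason: Both filter price > 580.51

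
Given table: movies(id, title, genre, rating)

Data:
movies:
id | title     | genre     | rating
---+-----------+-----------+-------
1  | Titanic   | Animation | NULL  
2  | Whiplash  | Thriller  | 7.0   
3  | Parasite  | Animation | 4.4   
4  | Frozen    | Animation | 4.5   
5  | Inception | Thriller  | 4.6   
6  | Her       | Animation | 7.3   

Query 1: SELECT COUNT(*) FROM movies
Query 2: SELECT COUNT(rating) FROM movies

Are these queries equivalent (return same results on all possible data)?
No, not equivalent

Query 1 returns: [(6,)]
Query 2 returns: [(5,)]

Reason: COUNT(*) includes NULLs, COUNT(column) excludes them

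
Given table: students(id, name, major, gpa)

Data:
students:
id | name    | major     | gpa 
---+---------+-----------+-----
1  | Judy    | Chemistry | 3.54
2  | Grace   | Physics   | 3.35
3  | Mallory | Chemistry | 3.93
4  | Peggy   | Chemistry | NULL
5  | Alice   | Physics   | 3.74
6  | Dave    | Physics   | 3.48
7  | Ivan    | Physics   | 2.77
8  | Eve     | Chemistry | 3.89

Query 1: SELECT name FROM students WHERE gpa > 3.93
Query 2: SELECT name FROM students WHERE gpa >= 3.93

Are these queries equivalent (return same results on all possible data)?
No, not equivalent

Query 1 returns: []
Query 2 returns: [('Mallory',)]

Reason: > vs >= gives different results when gpa = 3.93 exists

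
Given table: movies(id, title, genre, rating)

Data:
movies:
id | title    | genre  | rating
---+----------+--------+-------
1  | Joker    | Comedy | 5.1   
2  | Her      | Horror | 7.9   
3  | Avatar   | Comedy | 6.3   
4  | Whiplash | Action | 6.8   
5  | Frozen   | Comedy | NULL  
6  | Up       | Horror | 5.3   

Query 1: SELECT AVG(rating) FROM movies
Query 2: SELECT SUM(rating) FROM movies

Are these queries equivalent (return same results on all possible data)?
No, not equivalent

Query 1 returns: [(6.279999999999999,)]
Query 2 returns: [(31.4,)]

Reason: AVG vs SUM give different aggregate values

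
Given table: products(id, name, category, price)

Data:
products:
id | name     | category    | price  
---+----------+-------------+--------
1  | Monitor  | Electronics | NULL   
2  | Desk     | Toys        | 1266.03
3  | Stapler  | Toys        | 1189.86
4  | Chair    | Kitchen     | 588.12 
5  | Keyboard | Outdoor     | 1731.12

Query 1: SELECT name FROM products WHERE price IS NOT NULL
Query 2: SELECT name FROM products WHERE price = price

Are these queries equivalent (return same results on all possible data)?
Yes, equivalent

Both queries return: [('Chair',), ('Desk',), ('Keyboard',), ('Stapler',)]

Reason: IS NOT NULL vs self-equality (both exclude NULLs)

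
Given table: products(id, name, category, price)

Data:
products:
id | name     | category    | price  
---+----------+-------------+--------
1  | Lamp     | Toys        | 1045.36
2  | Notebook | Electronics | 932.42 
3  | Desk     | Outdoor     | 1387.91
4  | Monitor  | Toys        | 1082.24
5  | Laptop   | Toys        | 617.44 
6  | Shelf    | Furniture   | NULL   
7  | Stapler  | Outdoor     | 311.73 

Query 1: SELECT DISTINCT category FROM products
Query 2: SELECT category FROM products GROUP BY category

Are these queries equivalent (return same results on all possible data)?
Yes, equivalent

Both queries return: [('Electronics',), ('Furniture',), ('Outdoor',), ('Toys',)]

Reason: Both get unique categorys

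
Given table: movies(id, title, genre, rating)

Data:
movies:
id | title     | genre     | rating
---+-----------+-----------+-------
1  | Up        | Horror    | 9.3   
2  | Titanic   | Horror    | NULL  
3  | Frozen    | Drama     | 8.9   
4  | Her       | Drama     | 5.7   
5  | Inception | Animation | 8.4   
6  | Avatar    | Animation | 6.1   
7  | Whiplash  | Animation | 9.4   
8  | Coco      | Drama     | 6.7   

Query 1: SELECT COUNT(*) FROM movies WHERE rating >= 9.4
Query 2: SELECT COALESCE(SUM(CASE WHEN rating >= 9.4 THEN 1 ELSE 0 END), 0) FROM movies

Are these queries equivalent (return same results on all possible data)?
Yes, equivalent

Both queries return: [(1,)]

Reason: COUNT with WHERE vs conditional SUM (COALESCE handles empty-table NULL)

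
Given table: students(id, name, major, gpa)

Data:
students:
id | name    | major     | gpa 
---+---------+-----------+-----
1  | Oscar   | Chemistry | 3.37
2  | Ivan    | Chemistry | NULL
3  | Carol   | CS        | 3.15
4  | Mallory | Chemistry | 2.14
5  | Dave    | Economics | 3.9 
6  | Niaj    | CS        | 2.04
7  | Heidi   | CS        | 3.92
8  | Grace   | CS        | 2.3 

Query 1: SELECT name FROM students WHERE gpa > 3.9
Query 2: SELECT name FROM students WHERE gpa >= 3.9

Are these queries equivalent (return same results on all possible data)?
No, not equivalent

Query 1 returns: [('Heidi',)]
Query 2 returns: [('Dave',), ('Heidi',)]

Reason: > vs >= gives different results when gpa = 3.9 exists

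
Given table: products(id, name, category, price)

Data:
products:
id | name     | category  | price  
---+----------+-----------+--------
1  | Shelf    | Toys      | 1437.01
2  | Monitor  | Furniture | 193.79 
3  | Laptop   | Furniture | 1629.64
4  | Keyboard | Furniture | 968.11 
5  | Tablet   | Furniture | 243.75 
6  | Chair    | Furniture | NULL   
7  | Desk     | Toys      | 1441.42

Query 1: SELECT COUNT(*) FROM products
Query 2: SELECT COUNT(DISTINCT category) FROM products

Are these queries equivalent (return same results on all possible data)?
No, not equivalent

Query 1 returns: [(7,)]
Query 2 returns: [(2,)]

Reason: COUNT(*) counts rows, COUNT(DISTINCT category) counts unique categorys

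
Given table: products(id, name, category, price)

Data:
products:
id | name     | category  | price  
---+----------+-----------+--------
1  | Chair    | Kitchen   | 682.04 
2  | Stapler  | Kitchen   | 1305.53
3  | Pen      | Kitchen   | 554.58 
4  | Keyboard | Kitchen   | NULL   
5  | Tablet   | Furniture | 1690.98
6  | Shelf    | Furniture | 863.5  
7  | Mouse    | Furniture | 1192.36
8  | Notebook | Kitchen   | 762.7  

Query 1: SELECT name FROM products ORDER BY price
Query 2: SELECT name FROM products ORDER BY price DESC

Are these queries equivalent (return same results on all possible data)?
No, not equivalent

Query 1 returns: [('Keyboard',), ('Pen',), ('Chair',), ('Notebook',), ('Shelf',), ('Mouse',), ('Stapler',), ('Tablet',)]
Query 2 returns: [('Tablet',), ('Stapler',), ('Mouse',), ('Shelf',), ('Notebook',), ('Chair',), ('Pen',), ('Keyboard',)]

Reason: ASC vs DESC gives opposite ordering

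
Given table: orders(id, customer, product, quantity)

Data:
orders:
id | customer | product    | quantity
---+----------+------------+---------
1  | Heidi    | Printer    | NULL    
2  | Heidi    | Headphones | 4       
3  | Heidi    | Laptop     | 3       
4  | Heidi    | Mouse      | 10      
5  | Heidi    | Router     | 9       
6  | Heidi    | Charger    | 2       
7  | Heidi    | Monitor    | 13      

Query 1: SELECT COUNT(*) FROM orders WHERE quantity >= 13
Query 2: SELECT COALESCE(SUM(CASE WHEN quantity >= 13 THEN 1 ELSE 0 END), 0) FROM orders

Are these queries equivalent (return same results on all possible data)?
Yes, equivalent

Both queries return: [(1,)]

Reason: COUNT with WHERE vs conditional SUM (COALESCE handles empty-table NULL)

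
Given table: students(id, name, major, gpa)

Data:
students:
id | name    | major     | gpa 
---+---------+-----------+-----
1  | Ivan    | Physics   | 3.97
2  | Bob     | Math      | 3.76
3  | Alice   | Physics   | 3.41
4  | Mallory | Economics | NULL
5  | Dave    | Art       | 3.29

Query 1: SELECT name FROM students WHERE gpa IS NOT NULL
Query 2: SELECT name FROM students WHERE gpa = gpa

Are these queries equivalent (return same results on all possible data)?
Yes, equivalent

Both queries return: [('Alice',), ('Bob',), ('Dave',), ('Ivan',)]

Reason: IS NOT NULL vs self-equality (both exclude NULLs)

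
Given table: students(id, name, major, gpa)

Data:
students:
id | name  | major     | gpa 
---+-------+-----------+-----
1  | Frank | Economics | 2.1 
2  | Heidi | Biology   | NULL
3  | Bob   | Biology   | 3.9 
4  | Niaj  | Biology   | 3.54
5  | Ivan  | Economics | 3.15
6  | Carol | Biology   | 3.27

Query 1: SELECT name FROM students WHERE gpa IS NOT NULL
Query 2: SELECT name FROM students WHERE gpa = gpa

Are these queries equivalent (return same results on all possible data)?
Yes, equivalent

Both queries return: [('Bob',), ('Carol',), ('Frank',), ('Ivan',), ('Niaj',)]

Reason: IS NOT NULL vs self-equality (both exclude NULLs)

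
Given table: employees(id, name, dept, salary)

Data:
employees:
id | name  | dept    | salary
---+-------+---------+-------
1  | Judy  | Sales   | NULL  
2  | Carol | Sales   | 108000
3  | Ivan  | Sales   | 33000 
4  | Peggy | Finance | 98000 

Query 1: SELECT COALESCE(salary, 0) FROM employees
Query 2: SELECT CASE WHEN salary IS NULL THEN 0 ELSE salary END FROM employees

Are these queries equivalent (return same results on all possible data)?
Yes, equivalent

Both queries return: [(0,), (33000,), (98000,), (108000,)]

Reason: COALESCE vs CASE for NULL handling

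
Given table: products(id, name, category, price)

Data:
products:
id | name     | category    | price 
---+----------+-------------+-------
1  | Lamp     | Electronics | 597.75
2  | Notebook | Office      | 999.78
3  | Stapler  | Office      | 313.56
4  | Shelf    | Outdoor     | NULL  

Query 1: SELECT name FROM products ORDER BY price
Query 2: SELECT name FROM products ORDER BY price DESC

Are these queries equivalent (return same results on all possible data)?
No, not equivalent

Query 1 returns: [('Shelf',), ('Stapler',), ('Lamp',), ('Notebook',)]
Query 2 returns: [('Notebook',), ('Lamp',), ('Stapler',), ('Shelf',)]

Reason: ASC vs DESC gives opposite ordering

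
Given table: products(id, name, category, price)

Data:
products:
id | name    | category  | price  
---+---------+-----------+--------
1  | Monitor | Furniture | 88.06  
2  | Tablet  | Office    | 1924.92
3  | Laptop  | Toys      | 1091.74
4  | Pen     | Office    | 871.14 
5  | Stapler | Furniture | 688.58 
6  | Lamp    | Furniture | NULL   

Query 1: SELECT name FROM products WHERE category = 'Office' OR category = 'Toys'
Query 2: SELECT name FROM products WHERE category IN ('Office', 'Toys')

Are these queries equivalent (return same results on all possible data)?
Yes, equivalent

Both queries return: [('Laptop',), ('Pen',), ('Tablet',)]

Reason: OR vs IN are equivalent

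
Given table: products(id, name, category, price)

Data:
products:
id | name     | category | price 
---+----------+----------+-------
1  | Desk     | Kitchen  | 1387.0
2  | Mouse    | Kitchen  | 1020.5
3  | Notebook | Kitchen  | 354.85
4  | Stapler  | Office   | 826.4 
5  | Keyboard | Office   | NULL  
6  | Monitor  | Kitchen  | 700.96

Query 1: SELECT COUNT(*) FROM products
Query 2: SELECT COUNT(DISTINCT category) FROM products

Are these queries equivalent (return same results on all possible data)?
No, not equivalent

Query 1 returns: [(6,)]
Query 2 returns: [(2,)]

Reason: COUNT(*) counts rows, COUNT(DISTINCT category) counts unique categorys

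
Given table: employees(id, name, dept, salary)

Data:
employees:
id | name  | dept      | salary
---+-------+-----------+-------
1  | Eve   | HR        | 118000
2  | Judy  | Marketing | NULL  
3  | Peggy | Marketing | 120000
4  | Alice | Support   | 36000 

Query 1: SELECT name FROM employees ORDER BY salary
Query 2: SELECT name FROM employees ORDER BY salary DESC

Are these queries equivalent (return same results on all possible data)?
No, not equivalent

Query 1 returns: [('Judy',), ('Alice',), ('Eve',), ('Peggy',)]
Query 2 returns: [('Peggy',), ('Eve',), ('Alice',), ('Judy',)]

Reason: ASC vs DESC gives opposite ordering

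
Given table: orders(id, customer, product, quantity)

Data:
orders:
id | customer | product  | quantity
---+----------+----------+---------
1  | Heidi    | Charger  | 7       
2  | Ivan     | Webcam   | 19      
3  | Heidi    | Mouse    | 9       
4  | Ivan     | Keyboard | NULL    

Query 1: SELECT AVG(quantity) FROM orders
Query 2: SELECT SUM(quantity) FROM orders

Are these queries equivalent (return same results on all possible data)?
No, not equivalent

Query 1 returns: [(11.666666666666666,)]
Query 2 returns: [(35,)]

Reason: AVG vs SUM give different aggregate values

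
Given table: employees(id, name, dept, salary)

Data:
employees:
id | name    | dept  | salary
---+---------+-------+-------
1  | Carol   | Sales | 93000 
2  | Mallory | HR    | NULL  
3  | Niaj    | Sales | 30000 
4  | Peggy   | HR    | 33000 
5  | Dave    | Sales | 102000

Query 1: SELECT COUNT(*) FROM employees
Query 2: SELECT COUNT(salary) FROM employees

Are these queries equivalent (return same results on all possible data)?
No, not equivalent

Query 1 returns: [(5,)]
Query 2 returns: [(4,)]

Reason: COUNT(*) includes NULLs, COUNT(column) excludes them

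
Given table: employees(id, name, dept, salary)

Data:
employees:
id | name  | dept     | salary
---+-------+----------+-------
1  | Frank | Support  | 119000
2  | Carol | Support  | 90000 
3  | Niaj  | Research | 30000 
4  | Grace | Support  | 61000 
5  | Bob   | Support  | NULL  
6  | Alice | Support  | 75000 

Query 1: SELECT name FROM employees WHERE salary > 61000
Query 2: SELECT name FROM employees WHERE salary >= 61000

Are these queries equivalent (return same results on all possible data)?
No, not equivalent

Query 1 returns: [('Frank',), ('Carol',), ('Alice',)]
Query 2 returns: [('Frank',), ('Carol',), ('Grace',), ('Alice',)]

Reason: > vs >= gives different results when salary = 61000 exists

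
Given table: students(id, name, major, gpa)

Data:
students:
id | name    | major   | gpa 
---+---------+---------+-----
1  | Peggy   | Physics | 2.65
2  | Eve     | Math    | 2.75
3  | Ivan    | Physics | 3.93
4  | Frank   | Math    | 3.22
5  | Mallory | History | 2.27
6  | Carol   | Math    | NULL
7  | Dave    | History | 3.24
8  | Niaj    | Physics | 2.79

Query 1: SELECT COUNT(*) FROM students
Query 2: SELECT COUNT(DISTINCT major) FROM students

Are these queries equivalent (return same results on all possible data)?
No, not equivalent

Query 1 returns: [(8,)]
Query 2 returns: [(3,)]

Reason: COUNT(*) counts rows, COUNT(DISTINCT major) counts unique majors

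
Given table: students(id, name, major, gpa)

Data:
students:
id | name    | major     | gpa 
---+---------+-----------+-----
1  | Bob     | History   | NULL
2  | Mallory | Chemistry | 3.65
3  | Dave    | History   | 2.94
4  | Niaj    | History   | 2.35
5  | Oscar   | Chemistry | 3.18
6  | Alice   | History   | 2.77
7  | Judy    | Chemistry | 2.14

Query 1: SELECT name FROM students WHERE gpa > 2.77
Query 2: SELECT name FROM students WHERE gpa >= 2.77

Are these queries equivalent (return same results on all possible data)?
No, not equivalent

Query 1 returns: [('Mallory',), ('Dave',), ('Oscar',)]
Query 2 returns: [('Mallory',), ('Dave',), ('Oscar',), ('Alice',)]

Reason: > vs >= gives different results when gpa = 2.77 exists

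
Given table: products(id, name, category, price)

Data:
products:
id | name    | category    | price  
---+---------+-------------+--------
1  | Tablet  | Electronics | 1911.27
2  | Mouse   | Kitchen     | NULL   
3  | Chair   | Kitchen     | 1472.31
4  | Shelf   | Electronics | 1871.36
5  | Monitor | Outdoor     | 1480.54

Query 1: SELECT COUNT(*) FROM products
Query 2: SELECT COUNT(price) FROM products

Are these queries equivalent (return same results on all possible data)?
No, not equivalent

Query 1 returns: [(5,)]
Query 2 returns: [(4,)]

Reason: COUNT(*) includes NULLs, COUNT(column) excludes them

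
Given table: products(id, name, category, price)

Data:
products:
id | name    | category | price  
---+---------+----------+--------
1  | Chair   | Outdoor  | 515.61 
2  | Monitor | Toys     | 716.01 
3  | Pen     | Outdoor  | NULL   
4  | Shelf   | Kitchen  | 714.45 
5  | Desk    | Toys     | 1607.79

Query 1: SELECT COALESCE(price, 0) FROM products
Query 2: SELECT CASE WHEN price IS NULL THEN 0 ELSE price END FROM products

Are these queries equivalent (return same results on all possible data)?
Yes, equivalent

Both queries return: [(0,), (515.61,), (714.45,), (716.01,), (1607.79,)]

Reason: COALESCE vs CASE for NULL handling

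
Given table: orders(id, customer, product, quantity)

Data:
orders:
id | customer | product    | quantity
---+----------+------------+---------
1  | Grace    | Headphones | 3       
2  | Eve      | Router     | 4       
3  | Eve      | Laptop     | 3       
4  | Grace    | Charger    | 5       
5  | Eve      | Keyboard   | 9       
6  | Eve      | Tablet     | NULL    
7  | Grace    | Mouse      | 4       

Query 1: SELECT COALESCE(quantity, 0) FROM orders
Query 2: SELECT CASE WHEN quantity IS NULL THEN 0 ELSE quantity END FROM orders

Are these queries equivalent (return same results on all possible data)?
Yes, equivalent

Both queries return: [(0,), (3,), (3,), (4,), (4,), (5,), (9,)]

Reason: COALESCE vs CASE for NULL handling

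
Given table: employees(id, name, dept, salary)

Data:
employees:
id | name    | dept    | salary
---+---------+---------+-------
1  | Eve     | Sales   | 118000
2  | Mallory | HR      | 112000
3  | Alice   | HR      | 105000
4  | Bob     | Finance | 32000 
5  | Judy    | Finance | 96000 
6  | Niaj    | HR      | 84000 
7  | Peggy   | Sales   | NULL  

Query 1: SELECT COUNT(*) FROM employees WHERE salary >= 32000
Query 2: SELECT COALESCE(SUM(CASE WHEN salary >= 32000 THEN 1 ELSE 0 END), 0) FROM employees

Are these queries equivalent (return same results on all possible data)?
Yes, equivalent

Both queries return: [(6,)]

Reason: COUNT with WHERE vs conditional SUM (COALESCE handles empty-table NULL)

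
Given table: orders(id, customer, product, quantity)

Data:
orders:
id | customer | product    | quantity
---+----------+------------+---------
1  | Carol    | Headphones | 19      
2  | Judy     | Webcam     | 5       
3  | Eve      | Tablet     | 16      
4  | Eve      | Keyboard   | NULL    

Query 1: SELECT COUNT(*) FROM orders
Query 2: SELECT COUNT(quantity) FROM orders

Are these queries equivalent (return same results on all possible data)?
No, not equivalent

Query 1 returns: [(4,)]
Query 2 returns: [(3,)]

Reason: COUNT(*) includes NULLs, COUNT(column) excludes them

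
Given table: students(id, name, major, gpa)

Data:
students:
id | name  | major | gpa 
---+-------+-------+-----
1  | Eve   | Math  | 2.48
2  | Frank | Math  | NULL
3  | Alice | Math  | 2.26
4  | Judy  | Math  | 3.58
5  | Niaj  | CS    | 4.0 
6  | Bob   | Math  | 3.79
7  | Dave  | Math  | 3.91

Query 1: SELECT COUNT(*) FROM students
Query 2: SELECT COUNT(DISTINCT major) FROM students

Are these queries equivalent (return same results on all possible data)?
No, not equivalent

Query 1 returns: [(7,)]
Query 2 returns: [(2,)]

Reason: COUNT(*) counts rows, COUNT(DISTINCT major) counts unique majors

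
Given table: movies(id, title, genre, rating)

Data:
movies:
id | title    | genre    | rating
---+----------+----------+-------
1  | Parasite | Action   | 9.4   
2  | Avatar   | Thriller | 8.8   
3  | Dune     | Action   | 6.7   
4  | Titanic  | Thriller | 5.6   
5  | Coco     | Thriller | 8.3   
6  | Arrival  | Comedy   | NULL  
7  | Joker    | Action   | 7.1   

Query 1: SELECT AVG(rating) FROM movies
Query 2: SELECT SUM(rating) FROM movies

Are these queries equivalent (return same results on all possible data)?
No, not equivalent

Query 1 returns: [(7.6499999999999995,)]
Query 2 returns: [(45.9,)]

Reason: AVG vs SUM give different aggregate values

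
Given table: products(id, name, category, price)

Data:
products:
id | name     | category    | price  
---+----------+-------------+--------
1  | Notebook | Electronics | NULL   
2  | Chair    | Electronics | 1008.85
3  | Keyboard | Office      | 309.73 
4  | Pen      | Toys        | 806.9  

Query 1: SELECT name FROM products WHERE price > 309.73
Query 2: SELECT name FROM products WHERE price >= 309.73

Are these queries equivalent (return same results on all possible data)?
No, not equivalent

Query 1 returns: [('Chair',), ('Pen',)]
Query 2 returns: [('Chair',), ('Keyboard',), ('Pen',)]

Reason: > vs >= gives different results when price = 309.73 exists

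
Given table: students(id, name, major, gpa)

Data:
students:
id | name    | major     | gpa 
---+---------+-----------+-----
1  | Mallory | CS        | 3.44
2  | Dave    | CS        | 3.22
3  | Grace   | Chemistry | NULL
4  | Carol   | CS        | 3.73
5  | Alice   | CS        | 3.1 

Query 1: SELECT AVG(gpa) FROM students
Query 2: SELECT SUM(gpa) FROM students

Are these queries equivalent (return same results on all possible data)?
No, not equivalent

Query 1 returns: [(3.3725,)]
Query 2 returns: [(13.49,)]

Reason: AVG vs SUM give different aggregate values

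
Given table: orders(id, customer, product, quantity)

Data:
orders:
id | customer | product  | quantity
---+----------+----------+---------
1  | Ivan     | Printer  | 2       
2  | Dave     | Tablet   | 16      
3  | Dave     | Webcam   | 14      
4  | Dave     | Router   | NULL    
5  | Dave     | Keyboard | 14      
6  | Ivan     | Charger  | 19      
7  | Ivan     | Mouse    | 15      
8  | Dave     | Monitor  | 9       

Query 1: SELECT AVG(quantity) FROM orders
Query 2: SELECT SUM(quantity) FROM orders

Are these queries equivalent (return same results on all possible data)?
No, not equivalent

Query 1 returns: [(12.714285714285714,)]
Query 2 returns: [(89,)]

Reason: AVG vs SUM give different aggregate values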